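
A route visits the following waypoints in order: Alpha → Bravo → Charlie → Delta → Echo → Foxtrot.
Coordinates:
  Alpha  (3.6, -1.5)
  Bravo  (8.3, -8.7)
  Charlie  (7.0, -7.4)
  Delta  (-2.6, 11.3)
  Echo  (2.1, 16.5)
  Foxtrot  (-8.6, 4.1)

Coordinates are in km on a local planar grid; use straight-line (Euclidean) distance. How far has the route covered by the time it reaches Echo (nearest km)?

38 km

Leg distances:
Alpha→Bravo: 8.6 km  (cumulative 8.6 km)
Bravo→Charlie: 1.8 km  (cumulative 10.4 km)
Charlie→Delta: 21.0 km  (cumulative 31.5 km)
Delta→Echo: 7.0 km  (cumulative 38.5 km)
Cumulative distance at Echo ≈ 38 km.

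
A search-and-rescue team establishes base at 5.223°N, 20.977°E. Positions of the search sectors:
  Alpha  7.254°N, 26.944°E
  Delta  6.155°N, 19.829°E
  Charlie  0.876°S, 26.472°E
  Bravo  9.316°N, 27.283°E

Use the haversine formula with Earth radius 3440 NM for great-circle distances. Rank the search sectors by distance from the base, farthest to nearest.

Computing each great-circle distance from 5.223°N, 20.977°E:
Charlie 0.876°S, 26.472°E: 492.6 NM
Bravo 9.316°N, 27.283°E: 448.7 NM
Alpha 7.254°N, 26.944°E: 376.4 NM
Delta 6.155°N, 19.829°E: 88.5 NM

Charlie, Bravo, Alpha, Delta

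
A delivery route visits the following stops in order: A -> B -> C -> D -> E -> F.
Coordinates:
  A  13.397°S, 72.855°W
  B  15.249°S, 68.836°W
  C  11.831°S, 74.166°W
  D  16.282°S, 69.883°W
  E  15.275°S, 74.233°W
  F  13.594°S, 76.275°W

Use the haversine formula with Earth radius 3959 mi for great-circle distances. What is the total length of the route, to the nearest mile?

Leg distances:
A→B: 297.9 mi  (cumulative 297.9 mi)
B→C: 428.9 mi  (cumulative 726.8 mi)
C→D: 420.7 mi  (cumulative 1147.5 mi)
D→E: 297.5 mi  (cumulative 1445.0 mi)
E→F: 179.3 mi  (cumulative 1624.3 mi)
Total route length ≈ 1624 mi.

1624 mi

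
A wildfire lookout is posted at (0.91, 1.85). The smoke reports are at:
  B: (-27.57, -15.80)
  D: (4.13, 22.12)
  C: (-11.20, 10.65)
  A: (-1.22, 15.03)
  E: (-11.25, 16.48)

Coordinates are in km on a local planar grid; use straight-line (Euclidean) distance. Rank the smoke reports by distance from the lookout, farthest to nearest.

Distance from the lookout at (0.91, 1.85) to each:
B (-27.57, -15.80): 33.5 km
D (4.13, 22.12): 20.5 km
E (-11.25, 16.48): 19.0 km
C (-11.20, 10.65): 15.0 km
A (-1.22, 15.03): 13.4 km

B, D, E, C, A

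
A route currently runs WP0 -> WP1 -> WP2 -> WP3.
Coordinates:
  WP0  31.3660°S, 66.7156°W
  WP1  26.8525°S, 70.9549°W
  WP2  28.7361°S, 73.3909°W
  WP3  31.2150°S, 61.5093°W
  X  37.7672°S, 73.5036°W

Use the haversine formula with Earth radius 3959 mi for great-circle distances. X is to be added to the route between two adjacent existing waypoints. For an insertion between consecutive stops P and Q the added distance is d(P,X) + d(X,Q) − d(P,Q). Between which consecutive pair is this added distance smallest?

between WP2 and WP3

Added distance for inserting X between each consecutive pair:
WP0–WP1: 952.1 mi
WP1–WP2: 1194.9 mi
WP2–WP3: 711.4 mi
Smallest added distance is 711.4 mi, inserting between WP2 and WP3.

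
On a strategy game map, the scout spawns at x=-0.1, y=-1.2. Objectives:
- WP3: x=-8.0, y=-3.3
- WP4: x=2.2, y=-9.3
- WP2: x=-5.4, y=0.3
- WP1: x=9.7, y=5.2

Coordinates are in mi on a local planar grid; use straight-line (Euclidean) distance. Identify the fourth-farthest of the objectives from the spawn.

WP2

Distances from the spawn (x=-0.1, y=-1.2):
WP1: 11.7 mi
WP4: 8.4 mi
WP3: 8.2 mi
WP2: 5.5 mi
The fourth-farthest is WP2 at 5.5 mi.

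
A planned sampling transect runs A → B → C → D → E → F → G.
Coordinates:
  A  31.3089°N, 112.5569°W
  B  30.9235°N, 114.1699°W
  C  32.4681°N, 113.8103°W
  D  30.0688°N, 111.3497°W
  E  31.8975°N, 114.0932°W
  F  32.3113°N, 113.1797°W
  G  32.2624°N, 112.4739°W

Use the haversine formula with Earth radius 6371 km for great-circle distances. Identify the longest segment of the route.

Leg distances:
A→B: 159.4 km
B→C: 175.1 km
C→D: 354.8 km
D→E: 331.3 km
E→F: 97.6 km
F→G: 66.6 km
The longest leg is C–D at 354.8 km.

C–D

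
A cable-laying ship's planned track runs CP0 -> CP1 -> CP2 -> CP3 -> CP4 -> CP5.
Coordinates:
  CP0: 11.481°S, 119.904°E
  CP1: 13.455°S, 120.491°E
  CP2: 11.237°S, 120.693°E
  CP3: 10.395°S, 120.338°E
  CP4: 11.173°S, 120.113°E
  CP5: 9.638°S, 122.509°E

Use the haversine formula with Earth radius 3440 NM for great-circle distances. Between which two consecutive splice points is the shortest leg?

Leg distances:
CP0→CP1: 123.4 NM
CP1→CP2: 133.7 NM
CP2→CP3: 54.7 NM
CP3→CP4: 48.6 NM
CP4→CP5: 168.9 NM
The shortest leg is CP3–CP4 at 48.6 NM.

CP3–CP4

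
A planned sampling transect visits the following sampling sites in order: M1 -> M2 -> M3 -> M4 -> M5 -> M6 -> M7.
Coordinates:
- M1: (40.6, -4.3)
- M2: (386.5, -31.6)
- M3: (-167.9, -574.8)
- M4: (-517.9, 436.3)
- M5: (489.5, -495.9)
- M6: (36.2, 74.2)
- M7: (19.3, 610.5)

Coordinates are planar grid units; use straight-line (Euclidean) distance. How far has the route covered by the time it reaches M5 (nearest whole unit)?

3566

Leg distances:
M1→M2: 347.0  (cumulative 347.0)
M2→M3: 776.2  (cumulative 1123.1)
M3→M4: 1070.0  (cumulative 2193.1)
M4→M5: 1372.5  (cumulative 3565.6)
Cumulative distance at M5 ≈ 3566.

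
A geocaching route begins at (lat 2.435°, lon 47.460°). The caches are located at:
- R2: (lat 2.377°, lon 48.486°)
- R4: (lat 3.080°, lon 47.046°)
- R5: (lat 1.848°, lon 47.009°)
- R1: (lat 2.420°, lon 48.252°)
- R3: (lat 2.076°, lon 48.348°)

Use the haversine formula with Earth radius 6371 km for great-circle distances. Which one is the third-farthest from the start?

Distance to each, sorted:
R2: 114.2 km
R3: 106.4 km
R1: 88.0 km
R4: 85.2 km
R5: 82.3 km
The third-farthest is R1 at 88.0 km.

R1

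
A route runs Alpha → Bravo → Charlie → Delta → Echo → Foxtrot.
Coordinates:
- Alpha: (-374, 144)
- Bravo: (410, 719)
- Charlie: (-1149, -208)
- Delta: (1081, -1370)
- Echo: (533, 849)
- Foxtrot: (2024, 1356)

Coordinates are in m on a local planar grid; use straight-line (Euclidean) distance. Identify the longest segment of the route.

Charlie–Delta

Leg distances:
Alpha→Bravo: 972.3 m
Bravo→Charlie: 1813.8 m
Charlie→Delta: 2514.6 m
Delta→Echo: 2285.7 m
Echo→Foxtrot: 1574.8 m
The longest leg is Charlie–Delta at 2514.6 m.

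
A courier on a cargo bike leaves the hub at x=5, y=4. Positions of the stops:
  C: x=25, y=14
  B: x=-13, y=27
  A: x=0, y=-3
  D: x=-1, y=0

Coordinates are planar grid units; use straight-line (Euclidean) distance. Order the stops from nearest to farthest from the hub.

D, A, C, B

Distance from the hub at x=5, y=4 to each:
D x=-1, y=0: 7.2
A x=0, y=-3: 8.6
C x=25, y=14: 22.4
B x=-13, y=27: 29.2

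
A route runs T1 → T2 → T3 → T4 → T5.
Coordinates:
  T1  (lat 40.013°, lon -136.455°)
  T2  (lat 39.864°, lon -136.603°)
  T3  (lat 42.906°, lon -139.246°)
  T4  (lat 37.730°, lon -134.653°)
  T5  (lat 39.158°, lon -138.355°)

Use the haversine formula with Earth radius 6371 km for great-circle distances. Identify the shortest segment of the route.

Leg distances:
T1→T2: 20.8 km
T2→T3: 403.7 km
T3→T4: 694.6 km
T4→T5: 359.3 km
The shortest leg is T1–T2 at 20.8 km.

T1–T2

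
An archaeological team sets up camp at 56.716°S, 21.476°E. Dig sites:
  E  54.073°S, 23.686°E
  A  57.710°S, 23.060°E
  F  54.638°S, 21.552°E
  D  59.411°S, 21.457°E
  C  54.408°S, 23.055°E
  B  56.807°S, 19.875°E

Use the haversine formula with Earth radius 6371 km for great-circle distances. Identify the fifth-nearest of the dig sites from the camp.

D

Distance to each, sorted:
B: 98.1 km
A: 146.0 km
F: 231.1 km
C: 275.2 km
D: 299.7 km
E: 325.3 km
The fifth-nearest is D at 299.7 km.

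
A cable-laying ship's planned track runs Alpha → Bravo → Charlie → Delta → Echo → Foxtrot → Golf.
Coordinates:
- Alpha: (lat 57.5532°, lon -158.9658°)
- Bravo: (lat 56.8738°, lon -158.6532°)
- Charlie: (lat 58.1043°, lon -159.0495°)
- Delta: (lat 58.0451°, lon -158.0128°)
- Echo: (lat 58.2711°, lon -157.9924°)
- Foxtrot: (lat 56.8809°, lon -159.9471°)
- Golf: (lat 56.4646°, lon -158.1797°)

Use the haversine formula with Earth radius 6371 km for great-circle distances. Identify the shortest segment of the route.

Leg distances:
Alpha→Bravo: 77.9 km
Bravo→Charlie: 138.9 km
Charlie→Delta: 61.3 km
Delta→Echo: 25.2 km
Echo→Foxtrot: 193.6 km
Foxtrot→Golf: 117.5 km
The shortest leg is Delta–Echo at 25.2 km.

Delta–Echo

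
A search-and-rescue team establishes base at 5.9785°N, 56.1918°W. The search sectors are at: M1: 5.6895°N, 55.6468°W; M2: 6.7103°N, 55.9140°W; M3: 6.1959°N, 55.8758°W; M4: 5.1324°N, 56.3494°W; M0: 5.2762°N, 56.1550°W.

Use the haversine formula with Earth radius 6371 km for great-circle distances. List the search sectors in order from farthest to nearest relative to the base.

M4, M2, M0, M1, M3

Computing each great-circle distance from 5.9785°N, 56.1918°W:
M4 5.1324°N, 56.3494°W: 95.7 km
M2 6.7103°N, 55.9140°W: 87.0 km
M0 5.2762°N, 56.1550°W: 78.2 km
M1 5.6895°N, 55.6468°W: 68.3 km
M3 6.1959°N, 55.8758°W: 42.5 km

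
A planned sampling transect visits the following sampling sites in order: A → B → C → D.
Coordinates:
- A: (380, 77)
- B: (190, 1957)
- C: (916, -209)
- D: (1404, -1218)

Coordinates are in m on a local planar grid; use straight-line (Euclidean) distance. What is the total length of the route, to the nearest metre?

Leg distances:
A→B: 1889.6 m  (cumulative 1889.6 m)
B→C: 2284.4 m  (cumulative 4174.0 m)
C→D: 1120.8 m  (cumulative 5294.8 m)
Total route length ≈ 5295 m.

5295 m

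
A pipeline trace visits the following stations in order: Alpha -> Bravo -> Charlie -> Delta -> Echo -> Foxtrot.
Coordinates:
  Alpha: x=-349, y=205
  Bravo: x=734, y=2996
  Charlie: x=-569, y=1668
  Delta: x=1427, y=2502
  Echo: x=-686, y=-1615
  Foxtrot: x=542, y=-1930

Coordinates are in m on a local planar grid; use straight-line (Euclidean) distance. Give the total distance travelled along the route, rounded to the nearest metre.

12913 m

Leg distances:
Alpha→Bravo: 2993.8 m  (cumulative 2993.8 m)
Bravo→Charlie: 1860.5 m  (cumulative 4854.2 m)
Charlie→Delta: 2163.2 m  (cumulative 7017.5 m)
Delta→Echo: 4627.6 m  (cumulative 11645.0 m)
Echo→Foxtrot: 1267.8 m  (cumulative 12912.8 m)
Total route length ≈ 12913 m.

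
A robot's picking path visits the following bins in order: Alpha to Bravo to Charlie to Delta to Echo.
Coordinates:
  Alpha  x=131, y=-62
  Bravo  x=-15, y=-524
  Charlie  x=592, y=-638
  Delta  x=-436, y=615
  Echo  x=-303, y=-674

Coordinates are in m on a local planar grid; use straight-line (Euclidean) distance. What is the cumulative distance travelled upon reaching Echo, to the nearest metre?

Leg distances:
Alpha→Bravo: 484.5 m  (cumulative 484.5 m)
Bravo→Charlie: 617.6 m  (cumulative 1102.1 m)
Charlie→Delta: 1620.7 m  (cumulative 2722.9 m)
Delta→Echo: 1295.8 m  (cumulative 4018.7 m)
Cumulative distance at Echo ≈ 4019 m.

4019 m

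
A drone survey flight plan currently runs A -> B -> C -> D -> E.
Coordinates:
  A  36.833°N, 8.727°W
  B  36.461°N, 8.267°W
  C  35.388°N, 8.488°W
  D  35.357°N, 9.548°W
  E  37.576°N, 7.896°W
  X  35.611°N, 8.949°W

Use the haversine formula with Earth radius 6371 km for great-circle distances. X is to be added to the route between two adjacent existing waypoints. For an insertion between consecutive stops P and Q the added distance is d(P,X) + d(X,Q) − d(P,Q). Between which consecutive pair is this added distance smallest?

between D and E

Added distance for inserting X between each consecutive pair:
A–B: 191.7 km
B–C: 40.2 km
C–D: 13.5 km
D–E: 11.4 km
Smallest added distance is 11.4 km, inserting between D and E.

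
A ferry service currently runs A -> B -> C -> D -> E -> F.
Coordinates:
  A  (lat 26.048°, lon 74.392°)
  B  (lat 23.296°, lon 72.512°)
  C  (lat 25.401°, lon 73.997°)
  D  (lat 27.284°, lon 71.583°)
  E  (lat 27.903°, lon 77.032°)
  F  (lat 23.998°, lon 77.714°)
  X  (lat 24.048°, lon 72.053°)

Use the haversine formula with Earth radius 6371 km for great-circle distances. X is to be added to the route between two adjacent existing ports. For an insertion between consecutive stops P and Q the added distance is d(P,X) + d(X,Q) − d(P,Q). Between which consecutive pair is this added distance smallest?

between A and B

Added distance for inserting X between each consecutive pair:
A–B: 59.6 km
B–C: 64.9 km
C–D: 291.4 km
D–E: 478.3 km
E–F: 792.1 km
Smallest added distance is 59.6 km, inserting between A and B.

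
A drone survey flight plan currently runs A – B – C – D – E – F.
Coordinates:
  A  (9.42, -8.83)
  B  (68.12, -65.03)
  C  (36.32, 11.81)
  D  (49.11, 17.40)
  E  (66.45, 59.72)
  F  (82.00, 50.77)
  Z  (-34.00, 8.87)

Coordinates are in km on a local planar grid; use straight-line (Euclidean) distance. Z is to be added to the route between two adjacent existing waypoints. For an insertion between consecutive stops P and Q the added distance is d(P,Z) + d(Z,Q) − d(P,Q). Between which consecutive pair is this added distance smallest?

between A and B

Added distance for inserting Z between each consecutive pair:
A–B: 91.7 km
B–C: 113.3 km
C–D: 140.0 km
D–E: 150.4 km
E–F: 218.0 km
Smallest added distance is 91.7 km, inserting between A and B.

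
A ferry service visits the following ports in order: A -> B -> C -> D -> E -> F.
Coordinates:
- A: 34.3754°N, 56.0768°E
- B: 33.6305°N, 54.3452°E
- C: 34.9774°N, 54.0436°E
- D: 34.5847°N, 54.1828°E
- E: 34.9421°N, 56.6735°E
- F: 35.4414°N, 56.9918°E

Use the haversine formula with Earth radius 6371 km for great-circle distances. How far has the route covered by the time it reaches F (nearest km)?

Leg distances:
A→B: 179.8 km  (cumulative 179.8 km)
B→C: 152.3 km  (cumulative 332.1 km)
C→D: 45.5 km  (cumulative 377.6 km)
D→E: 231.0 km  (cumulative 608.6 km)
E→F: 62.6 km  (cumulative 671.2 km)
Cumulative distance at F ≈ 671 km.

671 km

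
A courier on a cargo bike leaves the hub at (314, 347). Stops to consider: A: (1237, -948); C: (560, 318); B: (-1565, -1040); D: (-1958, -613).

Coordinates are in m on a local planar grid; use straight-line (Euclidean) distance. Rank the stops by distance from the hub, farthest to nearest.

Distances from the hub:
D (-1958, -613): 2466.5 m
B (-1565, -1040): 2335.5 m
A (1237, -948): 1590.3 m
C (560, 318): 247.7 m

D, B, A, C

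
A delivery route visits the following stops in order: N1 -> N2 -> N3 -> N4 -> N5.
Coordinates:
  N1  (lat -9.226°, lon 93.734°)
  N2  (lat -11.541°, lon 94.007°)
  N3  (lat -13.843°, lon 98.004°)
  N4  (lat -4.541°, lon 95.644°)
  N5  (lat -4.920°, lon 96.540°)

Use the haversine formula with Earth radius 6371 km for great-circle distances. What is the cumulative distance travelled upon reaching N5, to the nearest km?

1937 km

Leg distances:
N1→N2: 259.1 km  (cumulative 259.1 km)
N2→N3: 503.5 km  (cumulative 762.6 km)
N3→N4: 1066.2 km  (cumulative 1828.8 km)
N4→N5: 107.9 km  (cumulative 1936.7 km)
Cumulative distance at N5 ≈ 1937 km.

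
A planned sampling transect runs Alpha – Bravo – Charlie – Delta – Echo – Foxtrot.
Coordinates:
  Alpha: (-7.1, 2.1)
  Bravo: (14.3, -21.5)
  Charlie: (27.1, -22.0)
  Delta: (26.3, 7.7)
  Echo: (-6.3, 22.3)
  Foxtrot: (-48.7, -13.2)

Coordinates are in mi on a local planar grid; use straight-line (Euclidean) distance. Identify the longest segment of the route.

Leg distances:
Alpha→Bravo: 31.9 mi
Bravo→Charlie: 12.8 mi
Charlie→Delta: 29.7 mi
Delta→Echo: 35.7 mi
Echo→Foxtrot: 55.3 mi
The longest leg is Echo–Foxtrot at 55.3 mi.

Echo–Foxtrot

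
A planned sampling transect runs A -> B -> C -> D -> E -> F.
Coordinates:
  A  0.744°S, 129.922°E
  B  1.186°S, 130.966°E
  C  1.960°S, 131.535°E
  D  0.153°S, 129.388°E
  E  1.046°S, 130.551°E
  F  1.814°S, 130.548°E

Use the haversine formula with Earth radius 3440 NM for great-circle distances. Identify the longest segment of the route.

C–D

Leg distances:
A→B: 68.1 NM
B→C: 57.7 NM
C→D: 168.5 NM
D→E: 88.0 NM
E→F: 46.1 NM
The longest leg is C–D at 168.5 NM.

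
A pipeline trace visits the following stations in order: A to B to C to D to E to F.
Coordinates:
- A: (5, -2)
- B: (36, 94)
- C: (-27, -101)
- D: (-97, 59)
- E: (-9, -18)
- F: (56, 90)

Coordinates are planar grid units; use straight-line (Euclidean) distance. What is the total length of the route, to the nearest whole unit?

723

Leg distances:
A→B: 100.9  (cumulative 100.9)
B→C: 204.9  (cumulative 305.8)
C→D: 174.6  (cumulative 480.4)
D→E: 116.9  (cumulative 597.4)
E→F: 126.1  (cumulative 723.4)
Total route length ≈ 723.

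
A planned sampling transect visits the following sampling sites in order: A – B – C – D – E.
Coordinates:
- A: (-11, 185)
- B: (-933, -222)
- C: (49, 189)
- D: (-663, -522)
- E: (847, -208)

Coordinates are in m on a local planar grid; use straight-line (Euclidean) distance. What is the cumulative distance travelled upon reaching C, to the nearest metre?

Leg distances:
A→B: 1007.8 m  (cumulative 1007.8 m)
B→C: 1064.5 m  (cumulative 2072.4 m)
Cumulative distance at C ≈ 2072 m.

2072 m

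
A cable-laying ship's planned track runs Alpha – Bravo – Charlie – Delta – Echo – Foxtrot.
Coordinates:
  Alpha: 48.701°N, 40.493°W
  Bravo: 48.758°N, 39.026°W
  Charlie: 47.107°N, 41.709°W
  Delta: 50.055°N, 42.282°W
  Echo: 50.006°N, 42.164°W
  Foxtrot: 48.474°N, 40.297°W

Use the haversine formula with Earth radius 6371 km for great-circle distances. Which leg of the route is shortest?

Leg distances:
Alpha→Bravo: 107.8 km
Bravo→Charlie: 271.4 km
Charlie→Delta: 330.5 km
Delta→Echo: 10.0 km
Echo→Foxtrot: 217.7 km
The shortest leg is Delta–Echo at 10.0 km.

Delta–Echo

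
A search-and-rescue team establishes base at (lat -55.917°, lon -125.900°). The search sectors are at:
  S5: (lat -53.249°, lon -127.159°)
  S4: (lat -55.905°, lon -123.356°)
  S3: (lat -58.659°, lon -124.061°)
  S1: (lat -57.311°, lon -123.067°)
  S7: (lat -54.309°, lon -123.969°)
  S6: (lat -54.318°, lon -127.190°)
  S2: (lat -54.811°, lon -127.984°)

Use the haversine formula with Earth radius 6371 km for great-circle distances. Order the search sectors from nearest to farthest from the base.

Computing each great-circle distance from (lat -55.917°, lon -125.900°):
S4 (lat -55.905°, lon -123.356°): 158.5 km
S2 (lat -54.811°, lon -127.984°): 180.2 km
S6 (lat -54.318°, lon -127.190°): 195.8 km
S7 (lat -54.309°, lon -123.969°): 216.9 km
S1 (lat -57.311°, lon -123.067°): 232.5 km
S5 (lat -53.249°, lon -127.159°): 307.5 km
S3 (lat -58.659°, lon -124.061°): 324.3 km

S4, S2, S6, S7, S1, S5, S3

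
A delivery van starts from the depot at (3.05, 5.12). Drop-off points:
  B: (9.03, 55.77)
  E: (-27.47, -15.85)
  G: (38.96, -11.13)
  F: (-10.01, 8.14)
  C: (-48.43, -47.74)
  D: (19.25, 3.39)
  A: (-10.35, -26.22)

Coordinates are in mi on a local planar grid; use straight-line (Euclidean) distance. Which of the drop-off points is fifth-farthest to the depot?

A

Distances from the depot ((3.05, 5.12)):
C: 73.8 mi
B: 51.0 mi
G: 39.4 mi
E: 37.0 mi
A: 34.1 mi
D: 16.3 mi
F: 13.4 mi
The fifth-farthest is A at 34.1 mi.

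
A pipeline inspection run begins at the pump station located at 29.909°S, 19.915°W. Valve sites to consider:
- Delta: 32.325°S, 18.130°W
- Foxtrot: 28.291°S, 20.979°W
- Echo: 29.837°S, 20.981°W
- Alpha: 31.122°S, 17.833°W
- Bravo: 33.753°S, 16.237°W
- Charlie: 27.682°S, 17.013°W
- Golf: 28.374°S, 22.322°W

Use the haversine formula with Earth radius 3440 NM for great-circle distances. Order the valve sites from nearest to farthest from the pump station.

Distances from the pump station:
Echo 29.837°S, 20.981°W: 55.7 NM
Foxtrot 28.291°S, 20.979°W: 112.0 NM
Alpha 31.122°S, 17.833°W: 130.0 NM
Golf 28.374°S, 22.322°W: 156.3 NM
Delta 32.325°S, 18.130°W: 171.6 NM
Charlie 27.682°S, 17.013°W: 202.9 NM
Bravo 33.753°S, 16.237°W: 297.4 NM

Echo, Foxtrot, Alpha, Golf, Delta, Charlie, Bravo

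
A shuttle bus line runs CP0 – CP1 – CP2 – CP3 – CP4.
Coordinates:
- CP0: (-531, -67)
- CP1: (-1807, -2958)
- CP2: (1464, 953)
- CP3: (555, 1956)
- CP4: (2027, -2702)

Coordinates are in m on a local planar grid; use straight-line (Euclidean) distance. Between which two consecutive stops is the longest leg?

Leg distances:
CP0→CP1: 3160.1 m
CP1→CP2: 5098.6 m
CP2→CP3: 1353.6 m
CP3→CP4: 4885.1 m
The longest leg is CP1–CP2 at 5098.6 m.

CP1–CP2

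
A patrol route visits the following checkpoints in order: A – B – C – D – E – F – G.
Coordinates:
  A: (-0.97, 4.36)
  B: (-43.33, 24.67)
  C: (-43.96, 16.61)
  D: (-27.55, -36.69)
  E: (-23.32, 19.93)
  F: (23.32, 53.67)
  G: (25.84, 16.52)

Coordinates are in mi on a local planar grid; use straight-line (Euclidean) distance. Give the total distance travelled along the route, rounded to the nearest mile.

262 mi

Leg distances:
A→B: 47.0 mi  (cumulative 47.0 mi)
B→C: 8.1 mi  (cumulative 55.1 mi)
C→D: 55.8 mi  (cumulative 110.8 mi)
D→E: 56.8 mi  (cumulative 167.6 mi)
E→F: 57.6 mi  (cumulative 225.2 mi)
F→G: 37.2 mi  (cumulative 262.4 mi)
Total route length ≈ 262 mi.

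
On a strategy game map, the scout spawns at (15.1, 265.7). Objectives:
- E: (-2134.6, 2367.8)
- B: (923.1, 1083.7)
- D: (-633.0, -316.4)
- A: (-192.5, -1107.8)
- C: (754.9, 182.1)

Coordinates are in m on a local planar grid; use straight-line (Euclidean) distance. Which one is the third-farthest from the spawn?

B

Distance to each, sorted:
E: 3006.7 m
A: 1389.1 m
B: 1222.1 m
D: 871.1 m
C: 744.5 m
The third-farthest is B at 1222.1 m.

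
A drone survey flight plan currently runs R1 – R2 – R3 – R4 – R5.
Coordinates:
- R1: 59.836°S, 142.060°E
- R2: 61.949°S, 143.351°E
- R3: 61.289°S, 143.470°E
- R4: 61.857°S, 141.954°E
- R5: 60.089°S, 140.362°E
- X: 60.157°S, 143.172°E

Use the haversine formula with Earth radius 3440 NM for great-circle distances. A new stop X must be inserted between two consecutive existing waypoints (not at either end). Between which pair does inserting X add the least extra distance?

between R1 and R2

Added distance for inserting X between each consecutive pair:
R1–R2: 13.9 NM
R2–R3: 136.5 NM
R3–R4: 121.4 NM
R4–R5: 76.3 NM
Smallest added distance is 13.9 NM, inserting between R1 and R2.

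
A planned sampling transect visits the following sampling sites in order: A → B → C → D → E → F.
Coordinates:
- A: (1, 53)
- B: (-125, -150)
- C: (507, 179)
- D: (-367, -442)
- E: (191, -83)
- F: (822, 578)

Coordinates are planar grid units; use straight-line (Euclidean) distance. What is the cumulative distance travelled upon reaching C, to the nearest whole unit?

Leg distances:
A→B: 238.9  (cumulative 238.9)
B→C: 712.5  (cumulative 951.4)
Cumulative distance at C ≈ 951.

951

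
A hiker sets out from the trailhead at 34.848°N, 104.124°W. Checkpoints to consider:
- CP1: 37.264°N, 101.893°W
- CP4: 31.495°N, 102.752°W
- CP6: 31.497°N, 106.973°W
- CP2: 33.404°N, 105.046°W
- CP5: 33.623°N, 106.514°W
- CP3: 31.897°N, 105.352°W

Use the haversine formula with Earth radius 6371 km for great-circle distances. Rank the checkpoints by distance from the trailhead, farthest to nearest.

Computing each great-circle distance from 34.848°N, 104.124°W:
CP6 31.497°N, 106.973°W: 457.3 km
CP4 31.495°N, 102.752°W: 394.1 km
CP3 31.897°N, 105.352°W: 347.4 km
CP1 37.264°N, 101.893°W: 335.2 km
CP5 33.623°N, 106.514°W: 258.5 km
CP2 33.404°N, 105.046°W: 181.6 km

CP6, CP4, CP3, CP1, CP5, CP2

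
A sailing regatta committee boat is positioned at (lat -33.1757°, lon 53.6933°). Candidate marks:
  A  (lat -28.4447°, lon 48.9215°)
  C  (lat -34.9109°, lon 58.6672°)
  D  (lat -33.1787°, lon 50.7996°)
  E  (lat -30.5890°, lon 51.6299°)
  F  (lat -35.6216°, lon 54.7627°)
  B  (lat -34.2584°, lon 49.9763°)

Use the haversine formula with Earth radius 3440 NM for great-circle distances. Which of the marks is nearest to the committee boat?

Distance to each, sorted:
D: 145.4 NM
F: 156.1 NM
E: 187.6 NM
B: 196.7 NM
C: 268.4 NM
A: 375.7 NM
The nearest is D at 145.4 NM.

D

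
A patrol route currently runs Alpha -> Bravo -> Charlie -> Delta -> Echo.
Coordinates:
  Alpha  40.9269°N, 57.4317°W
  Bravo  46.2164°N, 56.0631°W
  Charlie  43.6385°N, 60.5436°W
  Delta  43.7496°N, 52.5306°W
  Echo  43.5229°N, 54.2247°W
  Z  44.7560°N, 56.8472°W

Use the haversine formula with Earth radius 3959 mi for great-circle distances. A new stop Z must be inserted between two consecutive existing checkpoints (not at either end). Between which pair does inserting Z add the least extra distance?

Added distance for inserting Z between each consecutive pair:
Alpha–Bravo: 2.2 mi
Bravo–Charlie: 24.2 mi
Charlie–Delta: 23.1 mi
Delta–Echo: 293.9 mi
Smallest added distance is 2.2 mi, inserting between Alpha and Bravo.

between Alpha and Bravo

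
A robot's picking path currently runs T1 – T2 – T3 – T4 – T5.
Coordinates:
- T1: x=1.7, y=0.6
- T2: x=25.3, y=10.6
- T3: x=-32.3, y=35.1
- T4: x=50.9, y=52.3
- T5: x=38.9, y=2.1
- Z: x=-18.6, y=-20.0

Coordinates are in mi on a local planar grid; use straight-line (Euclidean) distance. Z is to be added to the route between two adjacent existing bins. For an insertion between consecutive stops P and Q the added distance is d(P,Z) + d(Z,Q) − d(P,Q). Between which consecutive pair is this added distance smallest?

Added distance for inserting Z between each consecutive pair:
T1–T2: 56.8 mi
T2–T3: 47.7 mi
T3–T4: 72.1 mi
T4–T5: 110.3 mi
Smallest added distance is 47.7 mi, inserting between T2 and T3.

between T2 and T3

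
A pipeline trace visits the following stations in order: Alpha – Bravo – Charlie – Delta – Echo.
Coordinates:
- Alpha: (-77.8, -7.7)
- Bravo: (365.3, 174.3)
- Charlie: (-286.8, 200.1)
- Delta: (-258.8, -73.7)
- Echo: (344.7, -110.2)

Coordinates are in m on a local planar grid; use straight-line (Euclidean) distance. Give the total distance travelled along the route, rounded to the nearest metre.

2011 m

Leg distances:
Alpha→Bravo: 479.0 m  (cumulative 479.0 m)
Bravo→Charlie: 652.6 m  (cumulative 1131.6 m)
Charlie→Delta: 275.2 m  (cumulative 1406.9 m)
Delta→Echo: 604.6 m  (cumulative 2011.5 m)
Total route length ≈ 2011 m.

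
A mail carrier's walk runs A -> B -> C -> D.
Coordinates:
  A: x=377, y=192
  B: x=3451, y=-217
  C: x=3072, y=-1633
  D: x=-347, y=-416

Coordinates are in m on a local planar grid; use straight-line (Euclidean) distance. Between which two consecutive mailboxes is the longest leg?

Leg distances:
A→B: 3101.1 m
B→C: 1465.8 m
C→D: 3629.1 m
The longest leg is C–D at 3629.1 m.

C–D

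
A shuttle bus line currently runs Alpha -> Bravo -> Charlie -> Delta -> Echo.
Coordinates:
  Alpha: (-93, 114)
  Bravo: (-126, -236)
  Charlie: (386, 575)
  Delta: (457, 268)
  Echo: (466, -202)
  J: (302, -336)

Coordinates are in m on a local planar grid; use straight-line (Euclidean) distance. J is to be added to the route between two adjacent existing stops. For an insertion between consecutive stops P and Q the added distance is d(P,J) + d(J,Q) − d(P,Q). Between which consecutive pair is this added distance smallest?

between Delta and Echo

Added distance for inserting J between each consecutive pair:
Alpha–Bravo: 686.7 m
Bravo–Charlie: 395.3 m
Charlie–Delta: 1223.3 m
Delta–Echo: 365.3 m
Smallest added distance is 365.3 m, inserting between Delta and Echo.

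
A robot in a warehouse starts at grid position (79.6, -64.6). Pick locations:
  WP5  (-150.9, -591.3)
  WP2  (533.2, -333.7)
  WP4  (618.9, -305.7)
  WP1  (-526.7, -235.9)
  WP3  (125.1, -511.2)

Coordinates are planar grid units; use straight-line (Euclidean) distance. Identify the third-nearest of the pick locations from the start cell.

WP5

Distance to each, sorted:
WP3: 448.9
WP2: 527.4
WP5: 574.9
WP4: 590.7
WP1: 630.0
The third-nearest is WP5 at 574.9.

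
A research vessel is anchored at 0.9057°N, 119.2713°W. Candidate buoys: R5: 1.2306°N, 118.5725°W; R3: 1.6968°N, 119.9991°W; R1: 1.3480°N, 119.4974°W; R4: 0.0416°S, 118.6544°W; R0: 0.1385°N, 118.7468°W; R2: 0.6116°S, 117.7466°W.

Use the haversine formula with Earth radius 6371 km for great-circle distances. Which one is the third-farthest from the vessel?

Distance to each, sorted:
R2: 239.2 km
R4: 125.7 km
R3: 119.5 km
R0: 103.3 km
R5: 85.7 km
R1: 55.2 km
The third-farthest is R3 at 119.5 km.

R3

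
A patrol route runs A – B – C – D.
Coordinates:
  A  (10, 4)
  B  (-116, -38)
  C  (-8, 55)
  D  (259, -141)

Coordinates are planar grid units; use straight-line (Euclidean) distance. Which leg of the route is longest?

C–D

Leg distances:
A→B: 132.8
B→C: 142.5
C→D: 331.2
The longest leg is C–D at 331.2.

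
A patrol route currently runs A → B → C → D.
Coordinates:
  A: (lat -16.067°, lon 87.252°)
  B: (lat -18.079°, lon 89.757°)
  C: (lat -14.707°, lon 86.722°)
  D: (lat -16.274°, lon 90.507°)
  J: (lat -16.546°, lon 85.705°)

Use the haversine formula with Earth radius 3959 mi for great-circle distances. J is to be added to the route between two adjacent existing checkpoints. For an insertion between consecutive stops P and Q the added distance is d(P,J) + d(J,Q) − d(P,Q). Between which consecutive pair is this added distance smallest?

Added distance for inserting J between each consecutive pair:
A–B: 179.2 mi
B–C: 123.7 mi
C–D: 188.5 mi
Smallest added distance is 123.7 mi, inserting between B and C.

between B and C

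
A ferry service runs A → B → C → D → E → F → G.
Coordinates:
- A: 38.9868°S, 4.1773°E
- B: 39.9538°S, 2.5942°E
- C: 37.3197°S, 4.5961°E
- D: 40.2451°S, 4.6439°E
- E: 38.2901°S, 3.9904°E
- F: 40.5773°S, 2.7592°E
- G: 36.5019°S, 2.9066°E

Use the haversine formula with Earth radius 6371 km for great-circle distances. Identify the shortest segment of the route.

Leg distances:
A→B: 173.3 km
B→C: 340.6 km
C→D: 325.3 km
D→E: 224.5 km
E→F: 275.4 km
F→G: 453.3 km
The shortest leg is A–B at 173.3 km.

A–B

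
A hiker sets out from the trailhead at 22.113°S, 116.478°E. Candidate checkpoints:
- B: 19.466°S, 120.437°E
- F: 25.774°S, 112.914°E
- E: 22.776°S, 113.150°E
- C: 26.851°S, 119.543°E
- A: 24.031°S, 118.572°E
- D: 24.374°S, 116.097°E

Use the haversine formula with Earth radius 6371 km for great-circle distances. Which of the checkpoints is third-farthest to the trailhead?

B

Distances from the trailhead (22.113°S, 116.478°E):
C: 611.3 km
F: 544.8 km
B: 505.9 km
E: 349.9 km
A: 302.3 km
D: 254.4 km
The third-farthest is B at 505.9 km.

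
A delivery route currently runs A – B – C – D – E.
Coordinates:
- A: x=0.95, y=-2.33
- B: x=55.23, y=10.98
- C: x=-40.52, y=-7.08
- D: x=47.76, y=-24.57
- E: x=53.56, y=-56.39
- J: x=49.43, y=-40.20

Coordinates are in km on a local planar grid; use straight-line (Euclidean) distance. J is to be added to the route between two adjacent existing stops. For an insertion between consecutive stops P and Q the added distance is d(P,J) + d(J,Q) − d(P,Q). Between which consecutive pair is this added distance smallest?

Added distance for inserting J between each consecutive pair:
A–B: 57.1 km
B–C: 49.9 km
C–D: 21.6 km
D–E: 0.1 km
Smallest added distance is 0.1 km, inserting between D and E.

between D and E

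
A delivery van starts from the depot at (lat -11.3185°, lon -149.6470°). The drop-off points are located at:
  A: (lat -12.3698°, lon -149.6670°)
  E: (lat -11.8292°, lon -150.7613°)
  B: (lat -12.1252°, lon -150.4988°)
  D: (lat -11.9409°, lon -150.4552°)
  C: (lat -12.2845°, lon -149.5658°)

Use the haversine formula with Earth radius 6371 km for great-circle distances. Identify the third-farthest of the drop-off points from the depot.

A

Distance to each, sorted:
E: 134.0 km
B: 129.0 km
A: 116.9 km
D: 112.0 km
C: 107.8 km
The third-farthest is A at 116.9 km.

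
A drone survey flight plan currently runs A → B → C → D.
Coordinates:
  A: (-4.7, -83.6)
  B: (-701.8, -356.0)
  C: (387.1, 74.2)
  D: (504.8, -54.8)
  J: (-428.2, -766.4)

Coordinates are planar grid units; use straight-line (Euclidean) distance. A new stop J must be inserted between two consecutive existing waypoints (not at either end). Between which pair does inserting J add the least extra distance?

Added distance for inserting J between each consecutive pair:
A–B: 548.3
B–C: 493.5
C–D: 2169.8
Smallest added distance is 493.5, inserting between B and C.

between B and C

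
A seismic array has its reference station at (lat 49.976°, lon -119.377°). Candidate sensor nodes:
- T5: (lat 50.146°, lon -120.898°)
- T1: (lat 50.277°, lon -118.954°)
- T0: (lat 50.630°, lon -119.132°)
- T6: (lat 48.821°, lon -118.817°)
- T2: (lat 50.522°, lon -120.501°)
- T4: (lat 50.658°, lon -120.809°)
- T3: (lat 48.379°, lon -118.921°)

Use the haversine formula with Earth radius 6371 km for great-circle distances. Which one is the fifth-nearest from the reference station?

T4

Distances from the reference station ((lat 49.976°, lon -119.377°)):
T1: 45.0 km
T0: 74.8 km
T2: 100.4 km
T5: 110.2 km
T4: 126.8 km
T6: 134.7 km
T3: 180.6 km
The fifth-nearest is T4 at 126.8 km.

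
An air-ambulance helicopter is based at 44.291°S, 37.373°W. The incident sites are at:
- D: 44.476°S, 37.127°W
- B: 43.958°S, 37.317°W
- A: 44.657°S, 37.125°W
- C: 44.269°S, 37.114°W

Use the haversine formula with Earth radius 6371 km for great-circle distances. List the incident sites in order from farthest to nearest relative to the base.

A, B, D, C

Distance from the base at 44.291°S, 37.373°W to each:
A 44.657°S, 37.125°W: 45.2 km
B 43.958°S, 37.317°W: 37.3 km
D 44.476°S, 37.127°W: 28.4 km
C 44.269°S, 37.114°W: 20.8 km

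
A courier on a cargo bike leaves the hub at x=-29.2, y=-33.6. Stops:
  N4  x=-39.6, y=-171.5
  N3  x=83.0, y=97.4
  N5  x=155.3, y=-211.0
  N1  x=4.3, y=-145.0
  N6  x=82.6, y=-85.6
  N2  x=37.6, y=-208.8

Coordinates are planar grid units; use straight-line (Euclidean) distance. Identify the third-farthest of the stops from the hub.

N3

Distance to each, sorted:
N5: 256.0
N2: 187.5
N3: 172.5
N4: 138.3
N6: 123.3
N1: 116.3
The third-farthest is N3 at 172.5.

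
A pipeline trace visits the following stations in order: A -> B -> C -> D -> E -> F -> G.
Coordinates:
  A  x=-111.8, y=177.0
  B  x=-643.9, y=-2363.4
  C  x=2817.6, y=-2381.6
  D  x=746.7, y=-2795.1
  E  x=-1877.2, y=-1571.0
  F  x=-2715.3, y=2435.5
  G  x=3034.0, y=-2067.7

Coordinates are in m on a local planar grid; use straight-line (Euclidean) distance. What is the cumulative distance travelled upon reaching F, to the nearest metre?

Leg distances:
A→B: 2595.5 m  (cumulative 2595.5 m)
B→C: 3461.5 m  (cumulative 6057.1 m)
C→D: 2111.8 m  (cumulative 8168.9 m)
D→E: 2895.4 m  (cumulative 11064.2 m)
E→F: 4093.2 m  (cumulative 15157.5 m)
Cumulative distance at F ≈ 15157 m.

15157 m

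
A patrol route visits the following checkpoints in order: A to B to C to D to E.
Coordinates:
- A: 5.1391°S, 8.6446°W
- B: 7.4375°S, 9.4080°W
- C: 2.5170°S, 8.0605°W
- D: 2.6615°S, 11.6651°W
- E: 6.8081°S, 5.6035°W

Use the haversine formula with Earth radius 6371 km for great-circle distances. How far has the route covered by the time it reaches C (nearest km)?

Leg distances:
A→B: 269.1 km  (cumulative 269.1 km)
B→C: 567.1 km  (cumulative 836.3 km)
Cumulative distance at C ≈ 836 km.

836 km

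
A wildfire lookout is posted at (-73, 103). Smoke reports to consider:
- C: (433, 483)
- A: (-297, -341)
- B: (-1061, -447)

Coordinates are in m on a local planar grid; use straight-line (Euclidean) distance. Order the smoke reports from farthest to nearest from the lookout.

Distances from the lookout:
B (-1061, -447): 1130.8 m
C (433, 483): 632.8 m
A (-297, -341): 497.3 m

B, C, A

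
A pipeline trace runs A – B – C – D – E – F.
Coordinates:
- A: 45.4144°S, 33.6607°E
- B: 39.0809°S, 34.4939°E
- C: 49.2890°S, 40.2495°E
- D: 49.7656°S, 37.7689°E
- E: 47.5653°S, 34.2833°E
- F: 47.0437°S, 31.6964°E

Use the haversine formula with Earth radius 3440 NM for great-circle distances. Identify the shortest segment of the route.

Leg distances:
A→B: 382.1 NM
B→C: 660.6 NM
C→D: 100.8 NM
D→E: 191.2 NM
E→F: 109.9 NM
The shortest leg is C–D at 100.8 NM.

C–D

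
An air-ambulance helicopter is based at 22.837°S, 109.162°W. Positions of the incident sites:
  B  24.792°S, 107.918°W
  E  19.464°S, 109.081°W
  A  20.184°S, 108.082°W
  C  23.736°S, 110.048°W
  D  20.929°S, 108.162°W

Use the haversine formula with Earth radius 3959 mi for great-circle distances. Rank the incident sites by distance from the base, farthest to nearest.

Computing each great-circle distance from 22.837°S, 109.162°W:
E 19.464°S, 109.081°W: 233.1 mi
A 20.184°S, 108.082°W: 196.0 mi
B 24.792°S, 107.918°W: 156.3 mi
D 20.929°S, 108.162°W: 146.6 mi
C 23.736°S, 110.048°W: 83.8 mi

E, A, B, D, C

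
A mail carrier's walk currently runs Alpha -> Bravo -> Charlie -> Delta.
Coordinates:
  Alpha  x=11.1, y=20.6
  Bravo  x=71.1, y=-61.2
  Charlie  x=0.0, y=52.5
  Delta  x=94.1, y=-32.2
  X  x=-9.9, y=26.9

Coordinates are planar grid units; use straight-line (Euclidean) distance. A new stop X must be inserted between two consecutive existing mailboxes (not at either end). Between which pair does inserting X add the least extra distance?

between Bravo and Charlie

Added distance for inserting X between each consecutive pair:
Alpha–Bravo: 40.2
Bravo–Charlie: 13.0
Charlie–Delta: 20.5
Smallest added distance is 13.0, inserting between Bravo and Charlie.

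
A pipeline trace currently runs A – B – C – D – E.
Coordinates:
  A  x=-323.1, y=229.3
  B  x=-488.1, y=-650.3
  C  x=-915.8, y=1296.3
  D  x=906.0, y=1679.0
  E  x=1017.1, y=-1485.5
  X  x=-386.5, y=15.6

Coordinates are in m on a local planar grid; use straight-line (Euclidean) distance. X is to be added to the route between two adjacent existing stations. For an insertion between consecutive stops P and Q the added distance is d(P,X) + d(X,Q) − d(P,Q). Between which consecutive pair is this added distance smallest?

Added distance for inserting X between each consecutive pair:
A–B: 1.6 m
B–C: 66.3 m
C–D: 1630.7 m
D–E: 995.2 m
Smallest added distance is 1.6 m, inserting between A and B.

between A and B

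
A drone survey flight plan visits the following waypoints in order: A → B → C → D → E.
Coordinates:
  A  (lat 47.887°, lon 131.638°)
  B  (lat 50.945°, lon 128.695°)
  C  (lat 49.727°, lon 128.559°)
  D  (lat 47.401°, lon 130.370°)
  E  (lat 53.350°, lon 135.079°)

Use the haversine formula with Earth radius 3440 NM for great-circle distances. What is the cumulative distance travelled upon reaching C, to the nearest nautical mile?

290 NM

Leg distances:
A→B: 216.6 NM  (cumulative 216.6 NM)
B→C: 73.3 NM  (cumulative 289.9 NM)
Cumulative distance at C ≈ 290 NM.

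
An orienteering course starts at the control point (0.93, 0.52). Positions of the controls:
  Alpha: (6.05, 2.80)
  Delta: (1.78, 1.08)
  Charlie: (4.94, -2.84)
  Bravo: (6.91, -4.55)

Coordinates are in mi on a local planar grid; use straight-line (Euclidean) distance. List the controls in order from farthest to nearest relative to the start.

Bravo, Alpha, Charlie, Delta

Distances from the start:
Bravo (6.91, -4.55): 7.8 mi
Alpha (6.05, 2.80): 5.6 mi
Charlie (4.94, -2.84): 5.2 mi
Delta (1.78, 1.08): 1.0 mi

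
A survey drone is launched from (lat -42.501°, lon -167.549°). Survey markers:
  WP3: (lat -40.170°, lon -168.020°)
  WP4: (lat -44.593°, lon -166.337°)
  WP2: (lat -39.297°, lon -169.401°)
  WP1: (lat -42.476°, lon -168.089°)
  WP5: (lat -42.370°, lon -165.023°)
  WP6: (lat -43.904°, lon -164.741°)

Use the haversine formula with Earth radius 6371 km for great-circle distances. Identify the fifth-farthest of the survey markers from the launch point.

WP5

Distances from the launch point ((lat -42.501°, lon -167.549°)):
WP2: 388.8 km
WP6: 275.9 km
WP3: 262.2 km
WP4: 252.3 km
WP5: 207.8 km
WP1: 44.4 km
The fifth-farthest is WP5 at 207.8 km.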